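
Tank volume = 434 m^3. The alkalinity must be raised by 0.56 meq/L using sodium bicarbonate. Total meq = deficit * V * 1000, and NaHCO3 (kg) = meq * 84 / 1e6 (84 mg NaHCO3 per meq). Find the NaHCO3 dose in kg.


Tank volume in L = 434 m^3 * 1000 = 434000 L
Total meq required = 0.56 meq/L * 434000 L = 243040 meq
NaHCO3 mass = 243040 meq * 84 mg/meq / 1e6 = 20.4154 kg

20.4154 kg


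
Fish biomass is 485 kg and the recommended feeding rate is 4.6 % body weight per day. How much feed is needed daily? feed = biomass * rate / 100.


Feeding rate fraction = 4.6% / 100 = 0.046
Daily feed = 485 kg * 0.046 = 22.31 kg/day

22.31 kg/day


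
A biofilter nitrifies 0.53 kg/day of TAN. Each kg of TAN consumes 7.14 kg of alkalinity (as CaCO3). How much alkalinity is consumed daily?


Alkalinity factor: 7.14 kg CaCO3 consumed per kg TAN nitrified
alk = 0.53 kg TAN * 7.14 = 3.7842 kg CaCO3/day

3.7842 kg CaCO3/day


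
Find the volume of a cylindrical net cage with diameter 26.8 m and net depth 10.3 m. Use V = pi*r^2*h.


r = d/2 = 26.8/2 = 13.4 m
Base area = pi*r^2 = pi*13.4^2 = 564.10438 m^2
Volume = 564.10438 * 10.3 = 5810.28 m^3

5810.28 m^3


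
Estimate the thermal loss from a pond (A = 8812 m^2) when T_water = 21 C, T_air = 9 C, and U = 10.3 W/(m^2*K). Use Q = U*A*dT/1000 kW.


Temperature difference dT = 21 - 9 = 12 K
Heat loss (W) = U * A * dT = 10.3 * 8812 * 12 = 1089163.2 W
Convert to kW: 1089163.2 / 1000 = 1089.1632 kW

1089.1632 kW


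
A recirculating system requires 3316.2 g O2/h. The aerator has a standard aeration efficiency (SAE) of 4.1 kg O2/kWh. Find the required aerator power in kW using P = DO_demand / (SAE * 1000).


SAE in g O2/kWh = 4.1 * 1000 = 4100 g/kWh
P = DO_demand / SAE_g = 3316.2 / 4100 = 0.808829 kW

0.808829 kW


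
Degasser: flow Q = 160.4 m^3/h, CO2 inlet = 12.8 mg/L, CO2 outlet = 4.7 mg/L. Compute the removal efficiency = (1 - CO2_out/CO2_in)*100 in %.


CO2_out / CO2_in = 4.7 / 12.8 = 0.3671875
Fraction remaining = 0.3671875
efficiency = (1 - 0.3671875) * 100 = 63.2812 %

63.2812 %


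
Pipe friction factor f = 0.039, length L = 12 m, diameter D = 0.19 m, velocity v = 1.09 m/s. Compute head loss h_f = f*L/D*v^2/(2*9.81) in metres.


v^2 = 1.09^2 = 1.1881 m^2/s^2
L/D = 12/0.19 = 63.157895
h_f = f*(L/D)*v^2/(2g) = 0.039 * 63.157895 * 1.1881 / 19.62 = 0.149158 m

0.149158 m


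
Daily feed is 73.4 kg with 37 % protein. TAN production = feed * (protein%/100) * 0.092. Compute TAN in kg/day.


Protein in feed = 73.4 * 37/100 = 27.158 kg/day
TAN = protein * 0.092 = 27.158 * 0.092 = 2.498536 kg/day

2.498536 kg/day


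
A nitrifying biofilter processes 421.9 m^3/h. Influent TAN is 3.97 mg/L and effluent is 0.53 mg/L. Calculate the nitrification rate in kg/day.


Concentration drop: TAN_in - TAN_out = 3.97 - 0.53 = 3.44 mg/L
Hourly TAN removed = Q * dTAN = 421.9 m^3/h * 3.44 mg/L = 1451.336 g/h  (m^3/h * mg/L = g/h)
Daily TAN removed = 1451.336 * 24 = 34832.064 g/day
Convert to kg/day: 34832.064 / 1000 = 34.832064 kg/day

34.832064 kg/day


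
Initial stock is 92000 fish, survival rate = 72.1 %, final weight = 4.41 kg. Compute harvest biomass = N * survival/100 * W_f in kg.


Survivors = 92000 * 72.1/100 = 66332 fish
Harvest biomass = survivors * W_f = 66332 * 4.41 = 292524.12 kg

292524.12 kg


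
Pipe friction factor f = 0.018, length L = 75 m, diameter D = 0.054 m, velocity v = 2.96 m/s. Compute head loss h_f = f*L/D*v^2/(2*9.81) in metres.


v^2 = 2.96^2 = 8.7616 m^2/s^2
L/D = 75/0.054 = 1388.8889
h_f = f*(L/D)*v^2/(2g) = 0.018 * 1388.8889 * 8.7616 / 19.62 = 11.1641 m

11.1641 m


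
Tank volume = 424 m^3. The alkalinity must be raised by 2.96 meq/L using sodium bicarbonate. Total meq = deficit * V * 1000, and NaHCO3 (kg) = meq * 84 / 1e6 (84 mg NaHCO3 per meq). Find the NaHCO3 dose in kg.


Tank volume in L = 424 m^3 * 1000 = 424000 L
Total meq required = 2.96 meq/L * 424000 L = 1255040 meq
NaHCO3 mass = 1255040 meq * 84 mg/meq / 1e6 = 105.423 kg

105.423 kg


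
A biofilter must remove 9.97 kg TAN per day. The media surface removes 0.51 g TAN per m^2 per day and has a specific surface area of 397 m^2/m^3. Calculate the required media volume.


A = 9.97*1000 / 0.51 = 19549.02 m^2
V = 19549.02 / 397 = 49.2419

49.2419 m^3


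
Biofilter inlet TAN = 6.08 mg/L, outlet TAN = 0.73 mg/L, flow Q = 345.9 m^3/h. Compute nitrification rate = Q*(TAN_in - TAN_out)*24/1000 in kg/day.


Concentration drop: TAN_in - TAN_out = 6.08 - 0.73 = 5.35 mg/L
Hourly TAN removed = Q * dTAN = 345.9 m^3/h * 5.35 mg/L = 1850.565 g/h  (m^3/h * mg/L = g/h)
Daily TAN removed = 1850.565 * 24 = 44413.56 g/day
Convert to kg/day: 44413.56 / 1000 = 44.41356 kg/day

44.41356 kg/day


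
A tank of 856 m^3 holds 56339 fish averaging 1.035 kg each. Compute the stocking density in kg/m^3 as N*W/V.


Total biomass = 56339 fish * 1.035 kg = 58310.865 kg
Density = total biomass / volume = 58310.865 / 856 = 68.1202 kg/m^3

68.1202 kg/m^3


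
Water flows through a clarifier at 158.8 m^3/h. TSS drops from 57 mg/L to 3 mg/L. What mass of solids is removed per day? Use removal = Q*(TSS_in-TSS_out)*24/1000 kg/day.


Concentration drop: TSS_in - TSS_out = 57 - 3 = 54 mg/L
Hourly solids removed = Q * dTSS = 158.8 m^3/h * 54 mg/L = 8575.2 g/h  (m^3/h * mg/L = g/h)
Daily solids removed = 8575.2 * 24 = 205804.8 g/day
Convert g to kg: 205804.8 / 1000 = 205.8048 kg/day

205.8048 kg/day


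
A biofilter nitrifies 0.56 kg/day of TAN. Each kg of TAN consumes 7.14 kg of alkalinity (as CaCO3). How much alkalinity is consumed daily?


Alkalinity factor: 7.14 kg CaCO3 consumed per kg TAN nitrified
alk = 0.56 kg TAN * 7.14 = 3.9984 kg CaCO3/day

3.9984 kg CaCO3/day


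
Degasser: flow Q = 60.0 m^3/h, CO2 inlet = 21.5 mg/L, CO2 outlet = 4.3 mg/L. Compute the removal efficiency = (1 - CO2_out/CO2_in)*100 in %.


CO2_out / CO2_in = 4.3 / 21.5 = 0.2
Fraction remaining = 0.2
efficiency = (1 - 0.2) * 100 = 80 %

80 %


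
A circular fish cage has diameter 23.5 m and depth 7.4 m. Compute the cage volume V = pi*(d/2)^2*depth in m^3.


r = d/2 = 23.5/2 = 11.75 m
Base area = pi*r^2 = pi*11.75^2 = 433.73614 m^2
Volume = 433.73614 * 7.4 = 3209.65 m^3

3209.65 m^3


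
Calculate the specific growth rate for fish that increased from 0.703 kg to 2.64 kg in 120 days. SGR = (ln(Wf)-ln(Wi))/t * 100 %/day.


ln(W_f) = ln(2.64) = 0.97077892
ln(W_i) = ln(0.703) = -0.35239839
ln(W_f) - ln(W_i) = 0.97077892 - -0.35239839 = 1.3231773
SGR = 1.3231773 / 120 * 100 = 1.10265 %/day

1.10265 %/day


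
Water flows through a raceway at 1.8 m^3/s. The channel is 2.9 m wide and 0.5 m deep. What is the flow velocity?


Cross-sectional area = W * d = 2.9 * 0.5 = 1.45 m^2
Velocity = Q / A = 1.8 / 1.45 = 1.24138 m/s

1.24138 m/s


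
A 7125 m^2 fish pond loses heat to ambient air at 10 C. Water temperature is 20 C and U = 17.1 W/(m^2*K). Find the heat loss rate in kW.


Temperature difference dT = 20 - 10 = 10 K
Heat loss (W) = U * A * dT = 17.1 * 7125 * 10 = 1218375 W
Convert to kW: 1218375 / 1000 = 1218.375 kW

1218.375 kW


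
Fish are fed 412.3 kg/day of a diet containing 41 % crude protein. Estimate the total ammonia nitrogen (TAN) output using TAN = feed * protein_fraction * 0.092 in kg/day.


Protein in feed = 412.3 * 41/100 = 169.043 kg/day
TAN = protein * 0.092 = 169.043 * 0.092 = 15.551956 kg/day

15.551956 kg/day


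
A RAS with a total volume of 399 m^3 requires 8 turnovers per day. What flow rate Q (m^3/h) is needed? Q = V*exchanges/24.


Daily recirculation volume = 399 m^3 * 8 = 3192 m^3/day
Flow rate Q = daily volume / 24 h = 3192 / 24 = 133 m^3/h

133 m^3/h


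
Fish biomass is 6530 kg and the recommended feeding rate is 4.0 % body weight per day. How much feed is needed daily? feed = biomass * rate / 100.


Feeding rate fraction = 4.0% / 100 = 0.04
Daily feed = 6530 kg * 0.04 = 261.2 kg/day

261.2 kg/day


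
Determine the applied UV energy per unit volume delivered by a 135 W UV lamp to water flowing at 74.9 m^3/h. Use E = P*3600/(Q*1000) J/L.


Energy delivered per hour = 135 W * 3600 s = 486000 J/h
Volume treated per hour = 74.9 m^3/h * 1000 = 74900 L/h
dose = 486000 / 74900 = 6.48865 J/L

6.48865 J/L


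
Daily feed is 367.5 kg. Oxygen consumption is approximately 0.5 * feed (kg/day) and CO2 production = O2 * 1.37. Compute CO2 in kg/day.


O2 = 367.5 * 0.5 = 183.75
CO2 = 183.75 * 1.37 = 251.7375

251.7375 kg/day


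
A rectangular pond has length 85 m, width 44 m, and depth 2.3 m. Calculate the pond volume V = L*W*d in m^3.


Base area = L * W = 85 * 44 = 3740 m^2
Volume = area * depth = 3740 * 2.3 = 8602 m^3

8602 m^3


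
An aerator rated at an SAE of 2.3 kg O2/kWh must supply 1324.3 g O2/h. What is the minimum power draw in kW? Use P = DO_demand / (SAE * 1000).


SAE in g O2/kWh = 2.3 * 1000 = 2300 g/kWh
P = DO_demand / SAE_g = 1324.3 / 2300 = 0.575783 kW

0.575783 kW


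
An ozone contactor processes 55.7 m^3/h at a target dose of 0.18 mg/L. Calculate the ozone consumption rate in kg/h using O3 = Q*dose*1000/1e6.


O3 demand (mg/h) = Q * dose * 1000 = 55.7 * 0.18 * 1000 = 10026 mg/h
Convert mg to kg: 10026 / 1e6 = 0.010026 kg/h

0.010026 kg/h


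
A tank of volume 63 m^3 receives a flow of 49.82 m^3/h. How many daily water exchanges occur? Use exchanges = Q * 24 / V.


Daily flow volume = 49.82 m^3/h * 24 h = 1195.68 m^3/day
Exchanges = daily flow / tank volume = 1195.68 / 63 = 18.979 exchanges/day

18.979 exchanges/day


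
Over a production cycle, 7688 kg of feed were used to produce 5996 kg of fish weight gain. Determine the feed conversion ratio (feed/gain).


FCR = feed consumed / weight gained
FCR = 7688 kg / 5996 kg = 1.28219

1.28219


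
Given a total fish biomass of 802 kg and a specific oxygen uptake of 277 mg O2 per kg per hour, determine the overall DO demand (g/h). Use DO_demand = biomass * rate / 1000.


Total O2 consumption (mg/h) = 802 kg * 277 mg/(kg*h) = 222154 mg/h
Convert to g/h: 222154 / 1000 = 222.154 g/h

222.154 g/h


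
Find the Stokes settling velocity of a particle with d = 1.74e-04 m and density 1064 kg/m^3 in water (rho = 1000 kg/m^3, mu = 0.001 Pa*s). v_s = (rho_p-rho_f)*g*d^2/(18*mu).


Density difference: rho_p - rho_f = 1064 - 1000 = 64 kg/m^3
d^2 = (1.74e-04)^2 = 3.0276e-08 m^2
Numerator = (rho_p - rho_f) * g * d^2 = 64 * 9.81 * 3.0276e-08 = 1.9008484e-05
Denominator = 18 * mu = 18 * 0.001 = 0.018
v_s = 1.9008484e-05 / 0.018 = 0.00105603 m/s
Check: Re = rho_f * v_s * d / mu = 1000 * 0.00105603 * 1.74e-04 / 0.001 = 0.184 < 1, so Stokes' law applies.

0.00105603 m/s


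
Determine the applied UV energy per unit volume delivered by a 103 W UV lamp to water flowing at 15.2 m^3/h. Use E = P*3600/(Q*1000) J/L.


Energy delivered per hour = 103 W * 3600 s = 370800 J/h
Volume treated per hour = 15.2 m^3/h * 1000 = 15200 L/h
dose = 370800 / 15200 = 24.3947 J/L

24.3947 J/L


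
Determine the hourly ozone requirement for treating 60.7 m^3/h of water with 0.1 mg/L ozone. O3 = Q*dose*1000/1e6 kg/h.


O3 demand (mg/h) = Q * dose * 1000 = 60.7 * 0.1 * 1000 = 6070 mg/h
Convert mg to kg: 6070 / 1e6 = 0.00607 kg/h

0.00607 kg/h


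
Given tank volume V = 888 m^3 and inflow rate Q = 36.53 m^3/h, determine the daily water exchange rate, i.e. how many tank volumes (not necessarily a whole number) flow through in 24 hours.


Daily flow volume = 36.53 m^3/h * 24 h = 876.72 m^3/day
Exchanges = daily flow / tank volume = 876.72 / 888 = 0.987297 exchanges/day

0.987297 exchanges/day


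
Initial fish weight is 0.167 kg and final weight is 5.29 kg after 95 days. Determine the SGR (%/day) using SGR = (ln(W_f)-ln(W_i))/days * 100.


ln(W_f) = ln(5.29) = 1.6658182
ln(W_i) = ln(0.167) = -1.7897615
ln(W_f) - ln(W_i) = 1.6658182 - -1.7897615 = 3.4555797
SGR = 3.4555797 / 95 * 100 = 3.63745 %/day

3.63745 %/day


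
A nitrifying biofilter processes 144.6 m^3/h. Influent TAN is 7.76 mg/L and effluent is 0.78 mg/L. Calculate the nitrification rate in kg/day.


Concentration drop: TAN_in - TAN_out = 7.76 - 0.78 = 6.98 mg/L
Hourly TAN removed = Q * dTAN = 144.6 m^3/h * 6.98 mg/L = 1009.308 g/h  (m^3/h * mg/L = g/h)
Daily TAN removed = 1009.308 * 24 = 24223.392 g/day
Convert to kg/day: 24223.392 / 1000 = 24.223392 kg/day

24.223392 kg/day


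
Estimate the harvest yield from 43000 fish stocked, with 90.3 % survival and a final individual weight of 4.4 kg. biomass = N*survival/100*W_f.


Survivors = 43000 * 90.3/100 = 38829 fish
Harvest biomass = survivors * W_f = 38829 * 4.4 = 170847.6 kg

170847.6 kg


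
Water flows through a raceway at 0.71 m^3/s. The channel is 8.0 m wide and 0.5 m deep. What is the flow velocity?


Cross-sectional area = W * d = 8.0 * 0.5 = 4 m^2
Velocity = Q / A = 0.71 / 4 = 0.1775 m/s

0.1775 m/s


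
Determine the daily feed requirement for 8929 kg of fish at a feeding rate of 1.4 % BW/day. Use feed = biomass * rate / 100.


Feeding rate fraction = 1.4% / 100 = 0.014
Daily feed = 8929 kg * 0.014 = 125.006 kg/day

125.006 kg/day


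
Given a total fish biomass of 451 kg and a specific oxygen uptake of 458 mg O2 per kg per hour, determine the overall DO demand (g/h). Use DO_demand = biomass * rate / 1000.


Total O2 consumption (mg/h) = 451 kg * 458 mg/(kg*h) = 206558 mg/h
Convert to g/h: 206558 / 1000 = 206.558 g/h

206.558 g/h


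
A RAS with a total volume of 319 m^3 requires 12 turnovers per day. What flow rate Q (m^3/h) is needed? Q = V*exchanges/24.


Daily recirculation volume = 319 m^3 * 12 = 3828 m^3/day
Flow rate Q = daily volume / 24 h = 3828 / 24 = 159.5 m^3/h

159.5 m^3/h


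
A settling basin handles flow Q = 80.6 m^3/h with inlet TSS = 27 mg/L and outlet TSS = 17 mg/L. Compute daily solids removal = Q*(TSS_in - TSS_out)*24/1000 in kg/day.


Concentration drop: TSS_in - TSS_out = 27 - 17 = 10 mg/L
Hourly solids removed = Q * dTSS = 80.6 m^3/h * 10 mg/L = 806 g/h  (m^3/h * mg/L = g/h)
Daily solids removed = 806 * 24 = 19344 g/day
Convert g to kg: 19344 / 1000 = 19.344 kg/day

19.344 kg/day


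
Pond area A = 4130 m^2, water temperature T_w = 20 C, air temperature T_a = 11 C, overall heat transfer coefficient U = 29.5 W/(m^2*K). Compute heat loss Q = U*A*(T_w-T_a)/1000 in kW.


Temperature difference dT = 20 - 11 = 9 K
Heat loss (W) = U * A * dT = 29.5 * 4130 * 9 = 1096515 W
Convert to kW: 1096515 / 1000 = 1096.515 kW

1096.515 kW


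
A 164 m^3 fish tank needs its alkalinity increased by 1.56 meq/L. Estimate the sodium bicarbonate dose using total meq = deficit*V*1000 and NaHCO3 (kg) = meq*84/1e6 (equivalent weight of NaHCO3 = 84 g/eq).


Tank volume in L = 164 m^3 * 1000 = 164000 L
Total meq required = 1.56 meq/L * 164000 L = 255840 meq
NaHCO3 mass = 255840 meq * 84 mg/meq / 1e6 = 21.4906 kg

21.4906 kg


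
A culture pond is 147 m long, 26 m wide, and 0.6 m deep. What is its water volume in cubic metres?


Base area = L * W = 147 * 26 = 3822 m^2
Volume = area * depth = 3822 * 0.6 = 2293.2 m^3

2293.2 m^3


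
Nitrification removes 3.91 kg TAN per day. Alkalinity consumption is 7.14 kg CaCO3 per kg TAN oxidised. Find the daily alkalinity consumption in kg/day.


Alkalinity factor: 7.14 kg CaCO3 consumed per kg TAN nitrified
alk = 3.91 kg TAN * 7.14 = 27.9174 kg CaCO3/day

27.9174 kg CaCO3/day


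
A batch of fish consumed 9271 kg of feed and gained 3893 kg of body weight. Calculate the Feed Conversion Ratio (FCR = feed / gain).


FCR = feed consumed / weight gained
FCR = 9271 kg / 3893 kg = 2.38145

2.38145


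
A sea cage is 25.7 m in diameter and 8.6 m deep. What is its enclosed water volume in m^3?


r = d/2 = 25.7/2 = 12.85 m
Base area = pi*r^2 = pi*12.85^2 = 518.74763 m^2
Volume = 518.74763 * 8.6 = 4461.23 m^3

4461.23 m^3


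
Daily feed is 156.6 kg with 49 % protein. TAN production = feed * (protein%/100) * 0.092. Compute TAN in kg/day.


Protein in feed = 156.6 * 49/100 = 76.734 kg/day
TAN = protein * 0.092 = 76.734 * 0.092 = 7.059528 kg/day

7.059528 kg/day


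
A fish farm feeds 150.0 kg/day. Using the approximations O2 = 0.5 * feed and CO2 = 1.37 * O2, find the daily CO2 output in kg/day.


O2 = 150.0 * 0.5 = 75
CO2 = 75 * 1.37 = 102.75

102.75 kg/day


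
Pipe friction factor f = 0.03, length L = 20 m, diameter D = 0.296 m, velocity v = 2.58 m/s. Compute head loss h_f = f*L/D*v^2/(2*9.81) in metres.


v^2 = 2.58^2 = 6.6564 m^2/s^2
L/D = 20/0.296 = 67.567568
h_f = f*(L/D)*v^2/(2g) = 0.03 * 67.567568 * 6.6564 / 19.62 = 0.687701 m

0.687701 m


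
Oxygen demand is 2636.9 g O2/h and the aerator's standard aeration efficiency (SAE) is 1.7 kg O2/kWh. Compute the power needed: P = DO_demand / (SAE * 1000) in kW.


SAE in g O2/kWh = 1.7 * 1000 = 1700 g/kWh
P = DO_demand / SAE_g = 2636.9 / 1700 = 1.55112 kW

1.55112 kW


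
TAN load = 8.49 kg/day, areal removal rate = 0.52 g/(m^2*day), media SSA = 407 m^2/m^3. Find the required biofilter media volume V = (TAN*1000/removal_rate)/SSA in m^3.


A = 8.49*1000 / 0.52 = 16326.923 m^2
V = 16326.923 / 407 = 40.1153

40.1153 m^3


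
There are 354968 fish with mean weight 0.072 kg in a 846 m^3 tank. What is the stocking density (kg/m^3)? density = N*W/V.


Total biomass = 354968 fish * 0.072 kg = 25557.696 kg
Density = total biomass / volume = 25557.696 / 846 = 30.21 kg/m^3

30.21 kg/m^3


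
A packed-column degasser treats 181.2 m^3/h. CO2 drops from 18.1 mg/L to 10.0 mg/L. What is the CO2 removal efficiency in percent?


CO2_out / CO2_in = 10.0 / 18.1 = 0.55248619
Fraction remaining = 0.55248619
efficiency = (1 - 0.55248619) * 100 = 44.7514 %

44.7514 %


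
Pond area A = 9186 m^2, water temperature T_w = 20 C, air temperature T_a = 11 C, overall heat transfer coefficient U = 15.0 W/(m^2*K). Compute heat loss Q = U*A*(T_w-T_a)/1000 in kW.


Temperature difference dT = 20 - 11 = 9 K
Heat loss (W) = U * A * dT = 15.0 * 9186 * 9 = 1240110 W
Convert to kW: 1240110 / 1000 = 1240.11 kW

1240.11 kW


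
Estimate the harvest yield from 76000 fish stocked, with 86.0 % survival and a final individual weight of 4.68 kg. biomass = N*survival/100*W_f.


Survivors = 76000 * 86.0/100 = 65360 fish
Harvest biomass = survivors * W_f = 65360 * 4.68 = 305884.8 kg

305884.8 kg


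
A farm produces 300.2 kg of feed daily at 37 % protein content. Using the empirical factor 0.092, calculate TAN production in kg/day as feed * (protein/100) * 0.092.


Protein in feed = 300.2 * 37/100 = 111.074 kg/day
TAN = protein * 0.092 = 111.074 * 0.092 = 10.218808 kg/day

10.218808 kg/day


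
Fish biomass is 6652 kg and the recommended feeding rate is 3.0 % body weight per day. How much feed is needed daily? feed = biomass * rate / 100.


Feeding rate fraction = 3.0% / 100 = 0.03
Daily feed = 6652 kg * 0.03 = 199.56 kg/day

199.56 kg/day


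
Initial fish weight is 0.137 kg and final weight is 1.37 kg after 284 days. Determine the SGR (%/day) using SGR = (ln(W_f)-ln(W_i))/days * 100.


ln(W_f) = ln(1.37) = 0.31481074
ln(W_i) = ln(0.137) = -1.9877744
ln(W_f) - ln(W_i) = 0.31481074 - -1.9877744 = 2.3025851
SGR = 2.3025851 / 284 * 100 = 0.810769 %/day

0.810769 %/day


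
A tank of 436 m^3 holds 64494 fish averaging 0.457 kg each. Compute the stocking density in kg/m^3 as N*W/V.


Total biomass = 64494 fish * 0.457 kg = 29473.758 kg
Density = total biomass / volume = 29473.758 / 436 = 67.6004 kg/m^3

67.6004 kg/m^3


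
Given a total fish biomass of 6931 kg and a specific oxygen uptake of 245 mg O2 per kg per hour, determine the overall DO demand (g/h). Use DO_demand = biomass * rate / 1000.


Total O2 consumption (mg/h) = 6931 kg * 245 mg/(kg*h) = 1698095 mg/h
Convert to g/h: 1698095 / 1000 = 1698.095 g/h

1698.095 g/h


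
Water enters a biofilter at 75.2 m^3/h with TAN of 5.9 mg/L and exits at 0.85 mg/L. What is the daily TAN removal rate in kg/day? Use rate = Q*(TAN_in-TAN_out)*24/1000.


Concentration drop: TAN_in - TAN_out = 5.9 - 0.85 = 5.05 mg/L
Hourly TAN removed = Q * dTAN = 75.2 m^3/h * 5.05 mg/L = 379.76 g/h  (m^3/h * mg/L = g/h)
Daily TAN removed = 379.76 * 24 = 9114.24 g/day
Convert to kg/day: 9114.24 / 1000 = 9.11424 kg/day

9.11424 kg/day


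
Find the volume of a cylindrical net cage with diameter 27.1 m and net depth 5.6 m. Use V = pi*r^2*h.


r = d/2 = 27.1/2 = 13.55 m
Base area = pi*r^2 = pi*13.55^2 = 576.80427 m^2
Volume = 576.80427 * 5.6 = 3230.1 m^3

3230.1 m^3


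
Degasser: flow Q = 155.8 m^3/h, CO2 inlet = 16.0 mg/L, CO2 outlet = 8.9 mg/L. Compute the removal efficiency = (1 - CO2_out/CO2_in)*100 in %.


CO2_out / CO2_in = 8.9 / 16.0 = 0.55625
Fraction remaining = 0.55625
efficiency = (1 - 0.55625) * 100 = 44.375 %

44.375 %


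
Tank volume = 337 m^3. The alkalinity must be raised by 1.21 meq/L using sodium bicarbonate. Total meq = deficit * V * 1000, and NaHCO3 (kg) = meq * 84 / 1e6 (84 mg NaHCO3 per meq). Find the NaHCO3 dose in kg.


Tank volume in L = 337 m^3 * 1000 = 337000 L
Total meq required = 1.21 meq/L * 337000 L = 407770 meq
NaHCO3 mass = 407770 meq * 84 mg/meq / 1e6 = 34.2527 kg

34.2527 kg


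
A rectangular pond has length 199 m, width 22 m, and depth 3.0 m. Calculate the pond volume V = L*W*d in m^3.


Base area = L * W = 199 * 22 = 4378 m^2
Volume = area * depth = 4378 * 3.0 = 13134 m^3

13134 m^3


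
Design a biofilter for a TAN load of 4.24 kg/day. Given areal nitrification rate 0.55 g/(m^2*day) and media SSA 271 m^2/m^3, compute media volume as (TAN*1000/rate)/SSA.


A = 4.24*1000 / 0.55 = 7709.0909 m^2
V = 7709.0909 / 271 = 28.4468

28.4468 m^3


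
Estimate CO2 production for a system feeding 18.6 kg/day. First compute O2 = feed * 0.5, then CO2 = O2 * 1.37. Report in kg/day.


O2 = 18.6 * 0.5 = 9.3
CO2 = 9.3 * 1.37 = 12.741

12.741 kg/day


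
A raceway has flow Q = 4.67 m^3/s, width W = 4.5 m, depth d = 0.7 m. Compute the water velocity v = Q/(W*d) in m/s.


Cross-sectional area = W * d = 4.5 * 0.7 = 3.15 m^2
Velocity = Q / A = 4.67 / 3.15 = 1.48254 m/s

1.48254 m/s


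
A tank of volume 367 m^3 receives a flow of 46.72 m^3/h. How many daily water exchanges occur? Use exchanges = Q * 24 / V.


Daily flow volume = 46.72 m^3/h * 24 h = 1121.28 m^3/day
Exchanges = daily flow / tank volume = 1121.28 / 367 = 3.05526 exchanges/day

3.05526 exchanges/day


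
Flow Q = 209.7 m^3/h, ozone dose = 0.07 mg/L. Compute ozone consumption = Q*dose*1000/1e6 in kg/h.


O3 demand (mg/h) = Q * dose * 1000 = 209.7 * 0.07 * 1000 = 14679 mg/h
Convert mg to kg: 14679 / 1e6 = 0.014679 kg/h

0.014679 kg/h


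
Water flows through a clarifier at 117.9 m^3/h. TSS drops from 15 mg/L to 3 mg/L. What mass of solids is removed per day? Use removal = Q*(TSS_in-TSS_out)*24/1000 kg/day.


Concentration drop: TSS_in - TSS_out = 15 - 3 = 12 mg/L
Hourly solids removed = Q * dTSS = 117.9 m^3/h * 12 mg/L = 1414.8 g/h  (m^3/h * mg/L = g/h)
Daily solids removed = 1414.8 * 24 = 33955.2 g/day
Convert g to kg: 33955.2 / 1000 = 33.9552 kg/day

33.9552 kg/day


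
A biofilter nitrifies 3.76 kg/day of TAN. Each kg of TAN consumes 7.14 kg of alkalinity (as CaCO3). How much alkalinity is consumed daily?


Alkalinity factor: 7.14 kg CaCO3 consumed per kg TAN nitrified
alk = 3.76 kg TAN * 7.14 = 26.8464 kg CaCO3/day

26.8464 kg CaCO3/day


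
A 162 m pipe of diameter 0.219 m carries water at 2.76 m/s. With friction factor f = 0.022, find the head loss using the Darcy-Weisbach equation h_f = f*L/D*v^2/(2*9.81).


v^2 = 2.76^2 = 7.6176 m^2/s^2
L/D = 162/0.219 = 739.72603
h_f = f*(L/D)*v^2/(2g) = 0.022 * 739.72603 * 7.6176 / 19.62 = 6.31848 m

6.31848 m


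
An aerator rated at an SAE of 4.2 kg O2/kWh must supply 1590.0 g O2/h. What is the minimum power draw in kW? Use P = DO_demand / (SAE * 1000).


SAE in g O2/kWh = 4.2 * 1000 = 4200 g/kWh
P = DO_demand / SAE_g = 1590.0 / 4200 = 0.378571 kW

0.378571 kW


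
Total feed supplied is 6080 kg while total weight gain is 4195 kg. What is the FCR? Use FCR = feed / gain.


FCR = feed consumed / weight gained
FCR = 6080 kg / 4195 kg = 1.44934

1.44934


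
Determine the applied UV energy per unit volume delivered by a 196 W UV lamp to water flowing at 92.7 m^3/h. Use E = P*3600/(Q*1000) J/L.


Energy delivered per hour = 196 W * 3600 s = 705600 J/h
Volume treated per hour = 92.7 m^3/h * 1000 = 92700 L/h
dose = 705600 / 92700 = 7.61165 J/L

7.61165 J/L


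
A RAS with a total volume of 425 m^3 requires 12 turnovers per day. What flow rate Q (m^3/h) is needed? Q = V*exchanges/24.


Daily recirculation volume = 425 m^3 * 12 = 5100 m^3/day
Flow rate Q = daily volume / 24 h = 5100 / 24 = 212.5 m^3/h

212.5 m^3/h


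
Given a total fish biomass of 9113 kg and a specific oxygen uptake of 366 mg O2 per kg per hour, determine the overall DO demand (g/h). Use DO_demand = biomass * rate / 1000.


Total O2 consumption (mg/h) = 9113 kg * 366 mg/(kg*h) = 3335358 mg/h
Convert to g/h: 3335358 / 1000 = 3335.358 g/h

3335.358 g/h


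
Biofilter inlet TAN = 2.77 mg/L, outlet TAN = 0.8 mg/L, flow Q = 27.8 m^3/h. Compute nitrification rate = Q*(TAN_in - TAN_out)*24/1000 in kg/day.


Concentration drop: TAN_in - TAN_out = 2.77 - 0.8 = 1.97 mg/L
Hourly TAN removed = Q * dTAN = 27.8 m^3/h * 1.97 mg/L = 54.766 g/h  (m^3/h * mg/L = g/h)
Daily TAN removed = 54.766 * 24 = 1314.384 g/day
Convert to kg/day: 1314.384 / 1000 = 1.314384 kg/day

1.314384 kg/day


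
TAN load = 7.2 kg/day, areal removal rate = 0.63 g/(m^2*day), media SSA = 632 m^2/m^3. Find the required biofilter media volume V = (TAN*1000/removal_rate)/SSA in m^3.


A = 7.2*1000 / 0.63 = 11428.571 m^2
V = 11428.571 / 632 = 18.0832

18.0832 m^3


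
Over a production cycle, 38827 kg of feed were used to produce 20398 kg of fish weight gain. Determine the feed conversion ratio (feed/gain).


FCR = feed consumed / weight gained
FCR = 38827 kg / 20398 kg = 1.90347

1.90347


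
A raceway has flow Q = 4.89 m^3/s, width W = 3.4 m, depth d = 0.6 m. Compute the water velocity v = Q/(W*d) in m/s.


Cross-sectional area = W * d = 3.4 * 0.6 = 2.04 m^2
Velocity = Q / A = 4.89 / 2.04 = 2.39706 m/s

2.39706 m/s


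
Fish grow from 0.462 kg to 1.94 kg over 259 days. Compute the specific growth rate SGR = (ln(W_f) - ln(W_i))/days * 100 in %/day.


ln(W_f) = ln(1.94) = 0.66268797
ln(W_i) = ln(0.462) = -0.77219039
ln(W_f) - ln(W_i) = 0.66268797 - -0.77219039 = 1.4348784
SGR = 1.4348784 / 259 * 100 = 0.554007 %/day

0.554007 %/day


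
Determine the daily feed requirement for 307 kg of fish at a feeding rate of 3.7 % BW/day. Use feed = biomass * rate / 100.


Feeding rate fraction = 3.7% / 100 = 0.037
Daily feed = 307 kg * 0.037 = 11.359 kg/day

11.359 kg/day


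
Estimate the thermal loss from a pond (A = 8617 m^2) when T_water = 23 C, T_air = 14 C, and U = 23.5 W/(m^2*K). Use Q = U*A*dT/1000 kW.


Temperature difference dT = 23 - 14 = 9 K
Heat loss (W) = U * A * dT = 23.5 * 8617 * 9 = 1822495.5 W
Convert to kW: 1822495.5 / 1000 = 1822.4955 kW

1822.4955 kW


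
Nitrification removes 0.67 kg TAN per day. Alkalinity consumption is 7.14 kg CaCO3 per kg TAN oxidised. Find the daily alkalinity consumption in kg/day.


Alkalinity factor: 7.14 kg CaCO3 consumed per kg TAN nitrified
alk = 0.67 kg TAN * 7.14 = 4.7838 kg CaCO3/day

4.7838 kg CaCO3/day


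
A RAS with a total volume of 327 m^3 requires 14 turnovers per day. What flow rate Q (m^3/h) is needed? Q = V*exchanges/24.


Daily recirculation volume = 327 m^3 * 14 = 4578 m^3/day
Flow rate Q = daily volume / 24 h = 4578 / 24 = 190.75 m^3/h

190.75 m^3/h


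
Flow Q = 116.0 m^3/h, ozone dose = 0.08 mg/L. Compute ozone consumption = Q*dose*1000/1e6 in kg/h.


O3 demand (mg/h) = Q * dose * 1000 = 116.0 * 0.08 * 1000 = 9280 mg/h
Convert mg to kg: 9280 / 1e6 = 0.00928 kg/h

0.00928 kg/h


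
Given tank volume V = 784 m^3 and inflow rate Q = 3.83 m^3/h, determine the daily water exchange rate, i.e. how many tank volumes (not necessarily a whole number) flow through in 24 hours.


Daily flow volume = 3.83 m^3/h * 24 h = 91.92 m^3/day
Exchanges = daily flow / tank volume = 91.92 / 784 = 0.117245 exchanges/day

0.117245 exchanges/day


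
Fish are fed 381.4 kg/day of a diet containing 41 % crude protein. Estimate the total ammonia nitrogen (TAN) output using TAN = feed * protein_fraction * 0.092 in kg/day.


Protein in feed = 381.4 * 41/100 = 156.374 kg/day
TAN = protein * 0.092 = 156.374 * 0.092 = 14.386408 kg/day

14.386408 kg/day


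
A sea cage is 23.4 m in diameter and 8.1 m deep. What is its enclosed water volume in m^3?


r = d/2 = 23.4/2 = 11.7 m
Base area = pi*r^2 = pi*11.7^2 = 430.05262 m^2
Volume = 430.05262 * 8.1 = 3483.43 m^3

3483.43 m^3


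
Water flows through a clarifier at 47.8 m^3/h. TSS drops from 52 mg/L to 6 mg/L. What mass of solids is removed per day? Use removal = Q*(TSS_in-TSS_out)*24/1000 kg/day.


Concentration drop: TSS_in - TSS_out = 52 - 6 = 46 mg/L
Hourly solids removed = Q * dTSS = 47.8 m^3/h * 46 mg/L = 2198.8 g/h  (m^3/h * mg/L = g/h)
Daily solids removed = 2198.8 * 24 = 52771.2 g/day
Convert g to kg: 52771.2 / 1000 = 52.7712 kg/day

52.7712 kg/day


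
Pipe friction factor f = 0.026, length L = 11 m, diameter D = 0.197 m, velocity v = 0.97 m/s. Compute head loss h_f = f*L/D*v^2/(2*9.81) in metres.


v^2 = 0.97^2 = 0.9409 m^2/s^2
L/D = 11/0.197 = 55.837563
h_f = f*(L/D)*v^2/(2g) = 0.026 * 55.837563 * 0.9409 / 19.62 = 0.0696216 m

0.0696216 m


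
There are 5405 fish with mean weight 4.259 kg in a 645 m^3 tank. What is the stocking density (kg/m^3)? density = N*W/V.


Total biomass = 5405 fish * 4.259 kg = 23019.895 kg
Density = total biomass / volume = 23019.895 / 645 = 35.6898 kg/m^3

35.6898 kg/m^3


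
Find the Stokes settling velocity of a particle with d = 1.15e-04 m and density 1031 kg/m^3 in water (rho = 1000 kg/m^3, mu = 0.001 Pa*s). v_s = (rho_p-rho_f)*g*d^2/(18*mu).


Density difference: rho_p - rho_f = 1031 - 1000 = 31 kg/m^3
d^2 = (1.15e-04)^2 = 1.3225e-08 m^2
Numerator = (rho_p - rho_f) * g * d^2 = 31 * 9.81 * 1.3225e-08 = 4.0218547e-06
Denominator = 18 * mu = 18 * 0.001 = 0.018
v_s = 4.0218547e-06 / 0.018 = 2.23436e-04 m/s
Check: Re = rho_f * v_s * d / mu = 1000 * 2.23436e-04 * 1.15e-04 / 0.001 = 0.0257 < 1, so Stokes' law applies.

2.23436e-04 m/s


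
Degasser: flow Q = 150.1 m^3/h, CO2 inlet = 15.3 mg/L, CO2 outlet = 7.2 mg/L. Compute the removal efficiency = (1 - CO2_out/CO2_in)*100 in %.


CO2_out / CO2_in = 7.2 / 15.3 = 0.47058824
Fraction remaining = 0.47058824
efficiency = (1 - 0.47058824) * 100 = 52.9412 %

52.9412 %


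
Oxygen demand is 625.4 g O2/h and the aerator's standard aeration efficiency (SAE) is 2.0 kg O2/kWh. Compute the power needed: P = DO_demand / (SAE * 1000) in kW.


SAE in g O2/kWh = 2.0 * 1000 = 2000 g/kWh
P = DO_demand / SAE_g = 625.4 / 2000 = 0.3127 kW

0.3127 kW


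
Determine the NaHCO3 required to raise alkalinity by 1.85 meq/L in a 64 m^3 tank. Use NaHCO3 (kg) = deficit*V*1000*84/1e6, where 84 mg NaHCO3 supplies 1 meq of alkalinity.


Tank volume in L = 64 m^3 * 1000 = 64000 L
Total meq required = 1.85 meq/L * 64000 L = 118400 meq
NaHCO3 mass = 118400 meq * 84 mg/meq / 1e6 = 9.9456 kg

9.9456 kg


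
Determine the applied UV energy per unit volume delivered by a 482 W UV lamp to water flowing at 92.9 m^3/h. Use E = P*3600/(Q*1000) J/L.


Energy delivered per hour = 482 W * 3600 s = 1735200 J/h
Volume treated per hour = 92.9 m^3/h * 1000 = 92900 L/h
dose = 1735200 / 92900 = 18.6781 J/L

18.6781 J/L


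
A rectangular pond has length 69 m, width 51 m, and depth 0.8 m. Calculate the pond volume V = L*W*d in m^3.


Base area = L * W = 69 * 51 = 3519 m^2
Volume = area * depth = 3519 * 0.8 = 2815.2 m^3

2815.2 m^3


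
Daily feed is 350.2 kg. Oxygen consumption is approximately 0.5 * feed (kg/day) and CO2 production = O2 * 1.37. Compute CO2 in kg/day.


O2 = 350.2 * 0.5 = 175.1
CO2 = 175.1 * 1.37 = 239.887

239.887 kg/day


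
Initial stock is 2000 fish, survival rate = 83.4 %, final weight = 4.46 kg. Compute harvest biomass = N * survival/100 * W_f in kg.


Survivors = 2000 * 83.4/100 = 1668 fish
Harvest biomass = survivors * W_f = 1668 * 4.46 = 7439.28 kg

7439.28 kg


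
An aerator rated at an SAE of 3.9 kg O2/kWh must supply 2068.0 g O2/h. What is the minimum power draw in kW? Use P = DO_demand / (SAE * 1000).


SAE in g O2/kWh = 3.9 * 1000 = 3900 g/kWh
P = DO_demand / SAE_g = 2068.0 / 3900 = 0.530256 kW

0.530256 kW


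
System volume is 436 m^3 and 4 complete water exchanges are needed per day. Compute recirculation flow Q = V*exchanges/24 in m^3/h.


Daily recirculation volume = 436 m^3 * 4 = 1744 m^3/day
Flow rate Q = daily volume / 24 h = 1744 / 24 = 72.6667 m^3/h

72.6667 m^3/h


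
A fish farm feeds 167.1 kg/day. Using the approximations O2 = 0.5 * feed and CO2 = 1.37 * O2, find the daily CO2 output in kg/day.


O2 = 167.1 * 0.5 = 83.55
CO2 = 83.55 * 1.37 = 114.4635

114.4635 kg/day


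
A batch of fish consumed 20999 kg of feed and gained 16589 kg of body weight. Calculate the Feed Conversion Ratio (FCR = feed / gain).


FCR = feed consumed / weight gained
FCR = 20999 kg / 16589 kg = 1.26584

1.26584


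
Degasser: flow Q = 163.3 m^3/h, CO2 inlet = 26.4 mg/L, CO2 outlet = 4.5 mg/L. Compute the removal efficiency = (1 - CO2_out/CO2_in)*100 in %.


CO2_out / CO2_in = 4.5 / 26.4 = 0.17045455
Fraction remaining = 0.17045455
efficiency = (1 - 0.17045455) * 100 = 82.9545 %

82.9545 %


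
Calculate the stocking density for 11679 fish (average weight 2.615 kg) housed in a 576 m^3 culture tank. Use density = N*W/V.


Total biomass = 11679 fish * 2.615 kg = 30540.585 kg
Density = total biomass / volume = 30540.585 / 576 = 53.0218 kg/m^3

53.0218 kg/m^3


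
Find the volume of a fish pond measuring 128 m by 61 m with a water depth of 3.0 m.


Base area = L * W = 128 * 61 = 7808 m^2
Volume = area * depth = 7808 * 3.0 = 23424 m^3

23424 m^3


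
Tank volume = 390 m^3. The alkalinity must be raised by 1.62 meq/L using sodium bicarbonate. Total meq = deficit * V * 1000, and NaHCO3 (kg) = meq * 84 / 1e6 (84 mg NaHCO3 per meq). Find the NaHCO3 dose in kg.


Tank volume in L = 390 m^3 * 1000 = 390000 L
Total meq required = 1.62 meq/L * 390000 L = 631800 meq
NaHCO3 mass = 631800 meq * 84 mg/meq / 1e6 = 53.0712 kg

53.0712 kg


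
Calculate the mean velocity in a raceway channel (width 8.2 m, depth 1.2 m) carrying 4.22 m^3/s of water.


Cross-sectional area = W * d = 8.2 * 1.2 = 9.84 m^2
Velocity = Q / A = 4.22 / 9.84 = 0.428862 m/s

0.428862 m/s


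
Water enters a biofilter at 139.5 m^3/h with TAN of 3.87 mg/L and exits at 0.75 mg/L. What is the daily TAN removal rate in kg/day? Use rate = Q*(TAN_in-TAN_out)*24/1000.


Concentration drop: TAN_in - TAN_out = 3.87 - 0.75 = 3.12 mg/L
Hourly TAN removed = Q * dTAN = 139.5 m^3/h * 3.12 mg/L = 435.24 g/h  (m^3/h * mg/L = g/h)
Daily TAN removed = 435.24 * 24 = 10445.76 g/day
Convert to kg/day: 10445.76 / 1000 = 10.44576 kg/day

10.44576 kg/day


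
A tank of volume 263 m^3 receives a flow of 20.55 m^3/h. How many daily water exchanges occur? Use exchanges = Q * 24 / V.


Daily flow volume = 20.55 m^3/h * 24 h = 493.2 m^3/day
Exchanges = daily flow / tank volume = 493.2 / 263 = 1.87529 exchanges/day

1.87529 exchanges/day


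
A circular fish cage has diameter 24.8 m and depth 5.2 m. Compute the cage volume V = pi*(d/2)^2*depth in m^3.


r = d/2 = 24.8/2 = 12.4 m
Base area = pi*r^2 = pi*12.4^2 = 483.05129 m^2
Volume = 483.05129 * 5.2 = 2511.87 m^3

2511.87 m^3


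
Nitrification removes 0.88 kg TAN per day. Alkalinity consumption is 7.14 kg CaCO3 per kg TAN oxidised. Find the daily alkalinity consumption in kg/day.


Alkalinity factor: 7.14 kg CaCO3 consumed per kg TAN nitrified
alk = 0.88 kg TAN * 7.14 = 6.2832 kg CaCO3/day

6.2832 kg CaCO3/day


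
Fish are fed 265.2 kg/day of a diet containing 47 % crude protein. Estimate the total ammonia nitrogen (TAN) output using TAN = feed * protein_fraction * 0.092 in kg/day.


Protein in feed = 265.2 * 47/100 = 124.644 kg/day
TAN = protein * 0.092 = 124.644 * 0.092 = 11.467248 kg/day

11.467248 kg/day


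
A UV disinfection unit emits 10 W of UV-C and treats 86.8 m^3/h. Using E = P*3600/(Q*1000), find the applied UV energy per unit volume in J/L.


Energy delivered per hour = 10 W * 3600 s = 36000 J/h
Volume treated per hour = 86.8 m^3/h * 1000 = 86800 L/h
dose = 36000 / 86800 = 0.414747 J/L

0.414747 J/L


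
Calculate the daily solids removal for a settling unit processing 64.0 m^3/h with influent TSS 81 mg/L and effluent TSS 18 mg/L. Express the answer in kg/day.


Concentration drop: TSS_in - TSS_out = 81 - 18 = 63 mg/L
Hourly solids removed = Q * dTSS = 64.0 m^3/h * 63 mg/L = 4032 g/h  (m^3/h * mg/L = g/h)
Daily solids removed = 4032 * 24 = 96768 g/day
Convert g to kg: 96768 / 1000 = 96.768 kg/day

96.768 kg/day


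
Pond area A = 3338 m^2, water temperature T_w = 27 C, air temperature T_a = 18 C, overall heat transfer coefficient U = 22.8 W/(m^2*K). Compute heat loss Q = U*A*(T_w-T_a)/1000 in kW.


Temperature difference dT = 27 - 18 = 9 K
Heat loss (W) = U * A * dT = 22.8 * 3338 * 9 = 684957.6 W
Convert to kW: 684957.6 / 1000 = 684.9576 kW

684.9576 kW


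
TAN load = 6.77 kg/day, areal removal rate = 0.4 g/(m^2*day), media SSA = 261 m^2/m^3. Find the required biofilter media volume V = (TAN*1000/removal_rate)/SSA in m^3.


A = 6.77*1000 / 0.4 = 16925 m^2
V = 16925 / 261 = 64.8467

64.8467 m^3


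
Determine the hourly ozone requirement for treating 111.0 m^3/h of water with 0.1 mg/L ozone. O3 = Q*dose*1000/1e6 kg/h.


O3 demand (mg/h) = Q * dose * 1000 = 111.0 * 0.1 * 1000 = 11100 mg/h
Convert mg to kg: 11100 / 1e6 = 0.0111 kg/h

0.0111 kg/h


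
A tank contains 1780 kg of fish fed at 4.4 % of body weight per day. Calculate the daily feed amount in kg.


Feeding rate fraction = 4.4% / 100 = 0.044
Daily feed = 1780 kg * 0.044 = 78.32 kg/day

78.32 kg/day


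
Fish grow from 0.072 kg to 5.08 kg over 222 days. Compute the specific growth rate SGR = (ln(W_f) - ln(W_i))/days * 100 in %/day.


ln(W_f) = ln(5.08) = 1.6253113
ln(W_i) = ln(0.072) = -2.6310892
ln(W_f) - ln(W_i) = 1.6253113 - -2.6310892 = 4.2564005
SGR = 4.2564005 / 222 * 100 = 1.9173 %/day

1.9173 %/day


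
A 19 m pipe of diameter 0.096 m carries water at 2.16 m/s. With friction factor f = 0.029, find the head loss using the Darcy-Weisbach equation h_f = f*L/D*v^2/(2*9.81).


v^2 = 2.16^2 = 4.6656 m^2/s^2
L/D = 19/0.096 = 197.91667
h_f = f*(L/D)*v^2/(2g) = 0.029 * 197.91667 * 4.6656 / 19.62 = 1.36486 m

1.36486 m


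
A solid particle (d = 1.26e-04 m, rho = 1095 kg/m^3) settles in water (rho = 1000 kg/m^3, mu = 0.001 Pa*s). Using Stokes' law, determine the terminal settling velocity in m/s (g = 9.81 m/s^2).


Density difference: rho_p - rho_f = 1095 - 1000 = 95 kg/m^3
d^2 = (1.26e-04)^2 = 1.5876e-08 m^2
Numerator = (rho_p - rho_f) * g * d^2 = 95 * 9.81 * 1.5876e-08 = 1.4795638e-05
Denominator = 18 * mu = 18 * 0.001 = 0.018
v_s = 1.4795638e-05 / 0.018 = 8.2198e-04 m/s
Check: Re = rho_f * v_s * d / mu = 1000 * 8.2198e-04 * 1.26e-04 / 0.001 = 0.104 < 1, so Stokes' law applies.

8.2198e-04 m/s


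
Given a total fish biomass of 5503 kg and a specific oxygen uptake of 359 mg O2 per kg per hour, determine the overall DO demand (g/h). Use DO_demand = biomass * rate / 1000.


Total O2 consumption (mg/h) = 5503 kg * 359 mg/(kg*h) = 1975577 mg/h
Convert to g/h: 1975577 / 1000 = 1975.577 g/h

1975.577 g/h


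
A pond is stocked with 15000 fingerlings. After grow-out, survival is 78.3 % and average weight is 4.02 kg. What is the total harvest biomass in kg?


Survivors = 15000 * 78.3/100 = 11745 fish
Harvest biomass = survivors * W_f = 11745 * 4.02 = 47214.9 kg

47214.9 kg


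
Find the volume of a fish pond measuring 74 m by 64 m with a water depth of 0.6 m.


Base area = L * W = 74 * 64 = 4736 m^2
Volume = area * depth = 4736 * 0.6 = 2841.6 m^3

2841.6 m^3
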